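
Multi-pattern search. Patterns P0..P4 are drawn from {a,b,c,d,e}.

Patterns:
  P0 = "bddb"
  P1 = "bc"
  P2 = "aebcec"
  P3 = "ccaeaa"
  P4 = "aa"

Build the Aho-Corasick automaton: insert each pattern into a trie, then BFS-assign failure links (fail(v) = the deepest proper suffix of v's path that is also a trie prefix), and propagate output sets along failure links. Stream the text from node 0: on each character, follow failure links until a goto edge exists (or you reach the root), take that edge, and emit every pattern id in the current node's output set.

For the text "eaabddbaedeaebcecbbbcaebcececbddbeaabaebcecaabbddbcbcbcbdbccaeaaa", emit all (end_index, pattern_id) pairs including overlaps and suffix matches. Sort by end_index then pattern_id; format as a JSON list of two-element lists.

Build automaton:
Trie nodes:
  0='ε' goto a→6 b→1 c→12
  1='b' goto c→5 d→2
  2='bd' goto d→3
  3='bdd' goto b→4
  4='bddb' goto ·  [P0 ends]
  5='bc' goto ·  [P1 ends]
  6='a' goto a→18 e→7
  7='ae' goto b→8
  8='aeb' goto c→9
  9='aebc' goto e→10
  10='aebce' goto c→11
  11='aebcec' goto ·  [P2 ends]
  12='c' goto c→13
  13='cc' goto a→14
  14='cca' goto e→15
  15='ccae' goto a→16
  16='ccaea' goto a→17
  17='ccaeaa' goto ·  [P3 ends]
  18='aa' goto ·  [P4 ends]

BFS fail/out derivation:
  n1('b'): parent n0 fail=0; on 'b' 0 → fail=0;  out ∅∪∅=∅
  n6('a'): parent n0 fail=0; on 'a' 0 → fail=0;  out ∅∪∅=∅
  n12('c'): parent n0 fail=0; on 'c' 0 → fail=0;  out ∅∪∅=∅
  n2('bd'): parent n1 fail=0; on 'd' 0 → fail=0;  out ∅∪∅=∅
  n5('bc'): parent n1 fail=0; on 'c' 0 → fail=12;  out {1}∪∅={1}
  n7('ae'): parent n6 fail=0; on 'e' 0 → fail=0;  out ∅∪∅=∅
  n13('cc'): parent n12 fail=0; on 'c' 0 → fail=12;  out ∅∪∅=∅
  n18('aa'): parent n6 fail=0; on 'a' 0 → fail=6;  out {4}∪∅={4}
  n3('bdd'): parent n2 fail=0; on 'd' 0 → fail=0;  out ∅∪∅=∅
  n8('aeb'): parent n7 fail=0; on 'b' 0 → fail=1;  out ∅∪∅=∅
  n14('cca'): parent n13 fail=12; on 'a' 12→0 → fail=6;  out ∅∪∅=∅
  n4('bddb'): parent n3 fail=0; on 'b' 0 → fail=1;  out {0}∪∅={0}
  n9('aebc'): parent n8 fail=1; on 'c' 1 → fail=5;  out ∅∪{1}={1}
  n15('ccae'): parent n14 fail=6; on 'e' 6 → fail=7;  out ∅∪∅=∅
  n10('aebce'): parent n9 fail=5; on 'e' 5→12→0 → fail=0;  out ∅∪∅=∅
  n16('ccaea'): parent n15 fail=7; on 'a' 7→0 → fail=6;  out ∅∪∅=∅
  n11('aebcec'): parent n10 fail=0; on 'c' 0 → fail=12;  out {2}∪∅={2}
  n17('ccaeaa'): parent n16 fail=6; on 'a' 6 → fail=18;  out {3}∪{4}={3,4}

Scan:
[0] read 'e'  n0⇒n0
[1] read 'a'  n0⇒n6
[2] read 'a'  n6⇒n18  emit P4@[1:2]
[3] read 'b'  n18⇒n1 ·f
[4] read 'd'  n1⇒n2
[5] read 'd'  n2⇒n3
[6] read 'b'  n3⇒n4  emit P0@[3:6]
[7] read 'a'  n4⇒n6 ·f
[8] read 'e'  n6⇒n7
[9] read 'd'  n7⇒n0 ·f
[10] read 'e'  n0⇒n0
[11] read 'a'  n0⇒n6
[12] read 'e'  n6⇒n7
[13] read 'b'  n7⇒n8
[14] read 'c'  n8⇒n9  emit P1@[13:14]
[15] read 'e'  n9⇒n10
[16] read 'c'  n10⇒n11  emit P2@[11:16]
[17] read 'b'  n11⇒n1 ·f
[18] read 'b'  n1⇒n1 ·f
[19] read 'b'  n1⇒n1 ·f
[20] read 'c'  n1⇒n5  emit P1@[19:20]
[21] read 'a'  n5⇒n6 ·f
[22] read 'e'  n6⇒n7
[23] read 'b'  n7⇒n8
[24] read 'c'  n8⇒n9  emit P1@[23:24]
[25] read 'e'  n9⇒n10
[26] read 'c'  n10⇒n11  emit P2@[21:26]
[27] read 'e'  n11⇒n0 ·f
[28] read 'c'  n0⇒n12
[29] read 'b'  n12⇒n1 ·f
[30] read 'd'  n1⇒n2
[31] read 'd'  n2⇒n3
[32] read 'b'  n3⇒n4  emit P0@[29:32]
[33] read 'e'  n4⇒n0 ·f
[34] read 'a'  n0⇒n6
[35] read 'a'  n6⇒n18  emit P4@[34:35]
[36] read 'b'  n18⇒n1 ·f
[37] read 'a'  n1⇒n6 ·f
[38] read 'e'  n6⇒n7
[39] read 'b'  n7⇒n8
[40] read 'c'  n8⇒n9  emit P1@[39:40]
[41] read 'e'  n9⇒n10
[42] read 'c'  n10⇒n11  emit P2@[37:42]
[43] read 'a'  n11⇒n6 ·f
[44] read 'a'  n6⇒n18  emit P4@[43:44]
[45] read 'b'  n18⇒n1 ·f
[46] read 'b'  n1⇒n1 ·f
[47] read 'd'  n1⇒n2
[48] read 'd'  n2⇒n3
[49] read 'b'  n3⇒n4  emit P0@[46:49]
[50] read 'c'  n4⇒n5 ·f  emit P1@[49:50]
[51] read 'b'  n5⇒n1 ·f
[52] read 'c'  n1⇒n5  emit P1@[51:52]
[53] read 'b'  n5⇒n1 ·f
[54] read 'c'  n1⇒n5  emit P1@[53:54]
[55] read 'b'  n5⇒n1 ·f
[56] read 'd'  n1⇒n2
[57] read 'b'  n2⇒n1 ·f
[58] read 'c'  n1⇒n5  emit P1@[57:58]
[59] read 'c'  n5⇒n13 ·f
[60] read 'a'  n13⇒n14
[61] read 'e'  n14⇒n15
[62] read 'a'  n15⇒n16
[63] read 'a'  n16⇒n17  emit P3@[58:63],P4@[62:63]
[64] read 'a'  n17⇒n18 ·f  emit P4@[63:64]

All matches (sorted): [[2,4],[6,0],[14,1],[16,2],[20,1],[24,1],[26,2],[32,0],[35,4],[40,1],[42,2],[44,4],[49,0],[50,1],[52,1],[54,1],[58,1],[63,3],[63,4],[64,4]]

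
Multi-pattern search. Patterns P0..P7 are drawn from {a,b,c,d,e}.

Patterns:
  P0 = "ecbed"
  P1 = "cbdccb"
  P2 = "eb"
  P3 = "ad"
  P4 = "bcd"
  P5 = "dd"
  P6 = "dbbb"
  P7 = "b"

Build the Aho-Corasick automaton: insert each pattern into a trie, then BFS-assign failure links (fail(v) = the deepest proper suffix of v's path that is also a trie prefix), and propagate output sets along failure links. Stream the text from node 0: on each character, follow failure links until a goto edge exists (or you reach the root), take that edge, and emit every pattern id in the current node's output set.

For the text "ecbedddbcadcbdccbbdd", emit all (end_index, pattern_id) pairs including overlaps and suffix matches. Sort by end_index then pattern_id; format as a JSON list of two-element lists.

Construct AC machine:
Trie nodes:
  0='ε' goto a→13 b→15 c→6 d→18 e→1
  1='e' goto b→12 c→2
  2='ec' goto b→3
  3='ecb' goto e→4
  4='ecbe' goto d→5
  5='ecbed' goto ·  ←P0
  6='c' goto b→7
  7='cb' goto d→8
  8='cbd' goto c→9
  9='cbdc' goto c→10
  10='cbdcc' goto b→11
  11='cbdccb' goto ·  ←P1
  12='eb' goto ·  ←P2
  13='a' goto d→14
  14='ad' goto ·  ←P3
  15='b' goto c→16  ←P7
  16='bc' goto d→17
  17='bcd' goto ·  ←P4
  18='d' goto b→20 d→19
  19='dd' goto ·  ←P5
  20='db' goto b→21
  21='dbb' goto b→22
  22='dbbb' goto ·  ←P6

Failure links (BFS by depth):
  n1('e'): parent n0 fail=0; on 'e' 0 → fail=0;  out ∅∪∅=∅
  n6('c'): parent n0 fail=0; on 'c' 0 → fail=0;  out ∅∪∅=∅
  n13('a'): parent n0 fail=0; on 'a' 0 → fail=0;  out ∅∪∅=∅
  n15('b'): parent n0 fail=0; on 'b' 0 → fail=0;  out {7}∪∅={7}
  n18('d'): parent n0 fail=0; on 'd' 0 → fail=0;  out ∅∪∅=∅
  n2('ec'): parent n1 fail=0; on 'c' 0 → fail=6;  out ∅∪∅=∅
  n7('cb'): parent n6 fail=0; on 'b' 0 → fail=15;  out ∅∪{7}={7}
  n12('eb'): parent n1 fail=0; on 'b' 0 → fail=15;  out {2}∪{7}={2,7}
  n14('ad'): parent n13 fail=0; on 'd' 0 → fail=18;  out {3}∪∅={3}
  n16('bc'): parent n15 fail=0; on 'c' 0 → fail=6;  out ∅∪∅=∅
  n19('dd'): parent n18 fail=0; on 'd' 0 → fail=18;  out {5}∪∅={5}
  n20('db'): parent n18 fail=0; on 'b' 0 → fail=15;  out ∅∪{7}={7}
  n3('ecb'): parent n2 fail=6; on 'b' 6 → fail=7;  out ∅∪{7}={7}
  n8('cbd'): parent n7 fail=15; on 'd' 15→0 → fail=18;  out ∅∪∅=∅
  n17('bcd'): parent n16 fail=6; on 'd' 6→0 → fail=18;  out {4}∪∅={4}
  n21('dbb'): parent n20 fail=15; on 'b' 15→0 → fail=15;  out ∅∪{7}={7}
  n4('ecbe'): parent n3 fail=7; on 'e' 7→15→0 → fail=1;  out ∅∪∅=∅
  n9('cbdc'): parent n8 fail=18; on 'c' 18→0 → fail=6;  out ∅∪∅=∅
  n22('dbbb'): parent n21 fail=15; on 'b' 15→0 → fail=15;  out {6}∪{7}={6,7}
  n5('ecbed'): parent n4 fail=1; on 'd' 1→0 → fail=18;  out {0}∪∅={0}
  n10('cbdcc'): parent n9 fail=6; on 'c' 6→0 → fail=6;  out ∅∪∅=∅
  n11('cbdccb'): parent n10 fail=6; on 'b' 6 → fail=7;  out {1}∪{7}={1,7}

Scan:
pos 0 'e': at 1
pos 1 'c': at 2
pos 2 'b': at 3  emit P7@[2:2]
pos 3 'e': at 4
pos 4 'd': at 5  emit P0@[0:4]
pos 5 'd': at 19 (via fail)  emit P5@[4:5]
pos 6 'd': at 19 (via fail)  emit P5@[5:6]
pos 7 'b': at 20 (via fail)  emit P7@[7:7]
pos 8 'c': at 16 (via fail)
pos 9 'a': at 13 (via fail)
pos 10 'd': at 14  emit P3@[9:10]
pos 11 'c': at 6 (via fail)
pos 12 'b': at 7  emit P7@[12:12]
pos 13 'd': at 8
pos 14 'c': at 9
pos 15 'c': at 10
pos 16 'b': at 11  emit P1@[11:16],P7@[16:16]
pos 17 'b': at 15 (via fail)  emit P7@[17:17]
pos 18 'd': at 18 (via fail)
pos 19 'd': at 19  emit P5@[18:19]

All matches (sorted): [[2,7],[4,0],[5,5],[6,5],[7,7],[10,3],[12,7],[16,1],[16,7],[17,7],[19,5]]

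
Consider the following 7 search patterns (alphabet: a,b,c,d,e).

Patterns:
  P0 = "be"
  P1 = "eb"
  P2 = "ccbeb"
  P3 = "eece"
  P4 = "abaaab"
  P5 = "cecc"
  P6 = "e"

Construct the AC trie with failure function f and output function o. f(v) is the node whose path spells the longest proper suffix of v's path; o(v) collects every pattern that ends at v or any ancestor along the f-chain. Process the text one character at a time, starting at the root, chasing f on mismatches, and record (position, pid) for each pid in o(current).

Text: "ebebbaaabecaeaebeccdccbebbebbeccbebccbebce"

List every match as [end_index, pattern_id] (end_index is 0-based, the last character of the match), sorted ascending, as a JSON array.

Build automaton:
Trie nodes:
  0='ε' goto a→13 b→1 c→5 e→3
  1='b' goto e→2
  2='be' goto ·  ←P0
  3='e' goto b→4 e→10  ←P6
  4='eb' goto ·  ←P1
  5='c' goto c→6 e→19
  6='cc' goto b→7
  7='ccb' goto e→8
  8='ccbe' goto b→9
  9='ccbeb' goto ·  ←P2
  10='ee' goto c→11
  11='eec' goto e→12
  12='eece' goto ·  ←P3
  13='a' goto b→14
  14='ab' goto a→15
  15='aba' goto a→16
  16='abaa' goto a→17
  17='abaaa' goto b→18
  18='abaaab' goto ·  ←P4
  19='ce' goto c→20
  20='cec' goto c→21
  21='cecc' goto ·  ←P5

Failure links (BFS by depth):
  fail(1) 'b': from fail(0)=0 chase 'b': 0 ⇒ 0;  out=∅∪out(0)=∅
  fail(3) 'e': from fail(0)=0 chase 'e': 0 ⇒ 0;  out={6}∪out(0)={6}
  fail(5) 'c': from fail(0)=0 chase 'c': 0 ⇒ 0;  out=∅∪out(0)=∅
  fail(13) 'a': from fail(0)=0 chase 'a': 0 ⇒ 0;  out=∅∪out(0)=∅
  fail(2) 'be': from fail(1)=0 chase 'e': 0 ⇒ 3;  out={0}∪out(3)={0,6}
  fail(4) 'eb': from fail(3)=0 chase 'b': 0 ⇒ 1;  out={1}∪out(1)={1}
  fail(6) 'cc': from fail(5)=0 chase 'c': 0 ⇒ 5;  out=∅∪out(5)=∅
  fail(10) 'ee': from fail(3)=0 chase 'e': 0 ⇒ 3;  out=∅∪out(3)={6}
  fail(14) 'ab': from fail(13)=0 chase 'b': 0 ⇒ 1;  out=∅∪out(1)=∅
  fail(19) 'ce': from fail(5)=0 chase 'e': 0 ⇒ 3;  out=∅∪out(3)={6}
  fail(7) 'ccb': from fail(6)=5 chase 'b': 5→0 ⇒ 1;  out=∅∪out(1)=∅
  fail(11) 'eec': from fail(10)=3 chase 'c': 3→0 ⇒ 5;  out=∅∪out(5)=∅
  fail(15) 'aba': from fail(14)=1 chase 'a': 1→0 ⇒ 13;  out=∅∪out(13)=∅
  fail(20) 'cec': from fail(19)=3 chase 'c': 3→0 ⇒ 5;  out=∅∪out(5)=∅
  fail(8) 'ccbe': from fail(7)=1 chase 'e': 1 ⇒ 2;  out=∅∪out(2)={0,6}
  fail(12) 'eece': from fail(11)=5 chase 'e': 5 ⇒ 19;  out={3}∪out(19)={3,6}
  fail(16) 'abaa': from fail(15)=13 chase 'a': 13→0 ⇒ 13;  out=∅∪out(13)=∅
  fail(21) 'cecc': from fail(20)=5 chase 'c': 5 ⇒ 6;  out={5}∪out(6)={5}
  fail(9) 'ccbeb': from fail(8)=2 chase 'b': 2→3 ⇒ 4;  out={2}∪out(4)={1,2}
  fail(17) 'abaaa': from fail(16)=13 chase 'a': 13→0 ⇒ 13;  out=∅∪out(13)=∅
  fail(18) 'abaaab': from fail(17)=13 chase 'b': 13 ⇒ 14;  out={4}∪out(14)={4}

Run:
[0] read 'e'  n0⇒n3  ** P6@[0:0]
[1] read 'b'  n3⇒n4  ** P1@[0:1]
[2] read 'e'  n4⇒n2 (via fail)  ** P0@[1:2],P6@[2:2]
[3] read 'b'  n2⇒n4 (via fail)  ** P1@[2:3]
[4] read 'b'  n4⇒n1 (via fail)
[5] read 'a'  n1⇒n13 (via fail)
[6] read 'a'  n13⇒n13 (via fail)
[7] read 'a'  n13⇒n13 (via fail)
[8] read 'b'  n13⇒n14
[9] read 'e'  n14⇒n2 (via fail)  ** P0@[8:9],P6@[9:9]
[10] read 'c'  n2⇒n5 (via fail)
[11] read 'a'  n5⇒n13 (via fail)
[12] read 'e'  n13⇒n3 (via fail)  ** P6@[12:12]
[13] read 'a'  n3⇒n13 (via fail)
[14] read 'e'  n13⇒n3 (via fail)  ** P6@[14:14]
[15] read 'b'  n3⇒n4  ** P1@[14:15]
[16] read 'e'  n4⇒n2 (via fail)  ** P0@[15:16],P6@[16:16]
[17] read 'c'  n2⇒n5 (via fail)
[18] read 'c'  n5⇒n6
[19] read 'd'  n6⇒n0 (via fail)
[20] read 'c'  n0⇒n5
[21] read 'c'  n5⇒n6
[22] read 'b'  n6⇒n7
[23] read 'e'  n7⇒n8  ** P0@[22:23],P6@[23:23]
[24] read 'b'  n8⇒n9  ** P1@[23:24],P2@[20:24]
[25] read 'b'  n9⇒n1 (via fail)
[26] read 'e'  n1⇒n2  ** P0@[25:26],P6@[26:26]
[27] read 'b'  n2⇒n4 (via fail)  ** P1@[26:27]
[28] read 'b'  n4⇒n1 (via fail)
[29] read 'e'  n1⇒n2  ** P0@[28:29],P6@[29:29]
[30] read 'c'  n2⇒n5 (via fail)
[31] read 'c'  n5⇒n6
[32] read 'b'  n6⇒n7
[33] read 'e'  n7⇒n8  ** P0@[32:33],P6@[33:33]
[34] read 'b'  n8⇒n9  ** P1@[33:34],P2@[30:34]
[35] read 'c'  n9⇒n5 (via fail)
[36] read 'c'  n5⇒n6
[37] read 'b'  n6⇒n7
[38] read 'e'  n7⇒n8  ** P0@[37:38],P6@[38:38]
[39] read 'b'  n8⇒n9  ** P1@[38:39],P2@[35:39]
[40] read 'c'  n9⇒n5 (via fail)
[41] read 'e'  n5⇒n19  ** P6@[41:41]

Matches: [[0,6],[1,1],[2,0],[2,6],[3,1],[9,0],[9,6],[12,6],[14,6],[15,1],[16,0],[16,6],[23,0],[23,6],[24,1],[24,2],[26,0],[26,6],[27,1],[29,0],[29,6],[33,0],[33,6],[34,1],[34,2],[38,0],[38,6],[39,1],[39,2],[41,6]]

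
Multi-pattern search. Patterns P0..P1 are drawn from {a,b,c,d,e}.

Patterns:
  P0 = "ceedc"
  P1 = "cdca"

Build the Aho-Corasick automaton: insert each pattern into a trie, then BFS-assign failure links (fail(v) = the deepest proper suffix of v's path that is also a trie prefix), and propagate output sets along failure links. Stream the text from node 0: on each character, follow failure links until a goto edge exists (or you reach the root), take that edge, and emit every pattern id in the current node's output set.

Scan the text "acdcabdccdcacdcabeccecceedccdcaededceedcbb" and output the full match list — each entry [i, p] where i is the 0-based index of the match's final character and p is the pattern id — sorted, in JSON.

Build automaton:
Trie nodes:
  0='ε' goto c→1
  1='c' goto d→6 e→2
  2='ce' goto e→3
  3='cee' goto d→4
  4='ceed' goto c→5
  5='ceedc' goto ·  ←P0
  6='cd' goto c→7
  7='cdc' goto a→8
  8='cdca' goto ·  ←P1

BFS fail/out derivation:
  n1('c'): parent n0 fail=0; on 'c' 0 → fail=0;  out ∅∪∅=∅
  n2('ce'): parent n1 fail=0; on 'e' 0 → fail=0;  out ∅∪∅=∅
  n6('cd'): parent n1 fail=0; on 'd' 0 → fail=0;  out ∅∪∅=∅
  n3('cee'): parent n2 fail=0; on 'e' 0 → fail=0;  out ∅∪∅=∅
  n7('cdc'): parent n6 fail=0; on 'c' 0 → fail=1;  out ∅∪∅=∅
  n4('ceed'): parent n3 fail=0; on 'd' 0 → fail=0;  out ∅∪∅=∅
  n8('cdca'): parent n7 fail=1; on 'a' 1→0 → fail=0;  out {1}∪∅={1}
  n5('ceedc'): parent n4 fail=0; on 'c' 0 → fail=1;  out {0}∪∅={0}

Run:
pos 0 'a': at 0
pos 1 'c': at 1
pos 2 'd': at 6
pos 3 'c': at 7
pos 4 'a': at 8  emit P1@[1:4]
pos 5 'b': at 0 ·f
pos 6 'd': at 0
pos 7 'c': at 1
pos 8 'c': at 1 ·f
pos 9 'd': at 6
pos 10 'c': at 7
pos 11 'a': at 8  emit P1@[8:11]
pos 12 'c': at 1 ·f
pos 13 'd': at 6
pos 14 'c': at 7
pos 15 'a': at 8  emit P1@[12:15]
pos 16 'b': at 0 ·f
pos 17 'e': at 0
pos 18 'c': at 1
pos 19 'c': at 1 ·f
pos 20 'e': at 2
pos 21 'c': at 1 ·f
pos 22 'c': at 1 ·f
pos 23 'e': at 2
pos 24 'e': at 3
pos 25 'd': at 4
pos 26 'c': at 5  emit P0@[22:26]
pos 27 'c': at 1 ·f
pos 28 'd': at 6
pos 29 'c': at 7
pos 30 'a': at 8  emit P1@[27:30]
pos 31 'e': at 0 ·f
pos 32 'd': at 0
pos 33 'e': at 0
pos 34 'd': at 0
pos 35 'c': at 1
pos 36 'e': at 2
pos 37 'e': at 3
pos 38 'd': at 4
pos 39 'c': at 5  emit P0@[35:39]
pos 40 'b': at 0 ·f
pos 41 'b': at 0

Result: [[4,1],[11,1],[15,1],[26,0],[30,1],[39,0]]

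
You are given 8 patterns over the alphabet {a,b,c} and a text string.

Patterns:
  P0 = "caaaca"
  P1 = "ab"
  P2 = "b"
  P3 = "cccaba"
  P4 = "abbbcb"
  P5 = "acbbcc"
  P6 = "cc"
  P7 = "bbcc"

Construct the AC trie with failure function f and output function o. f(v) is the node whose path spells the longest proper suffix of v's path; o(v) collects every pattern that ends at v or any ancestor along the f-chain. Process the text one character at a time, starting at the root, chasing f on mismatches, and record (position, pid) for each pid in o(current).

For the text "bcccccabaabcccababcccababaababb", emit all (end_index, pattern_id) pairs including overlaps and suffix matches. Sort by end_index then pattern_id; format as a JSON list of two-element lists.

Construct AC machine:
Trie (insert patterns):
  0='ε' goto a→7 b→9 c→1
  1='c' goto a→2 c→10
  2='ca' goto a→3
  3='caa' goto a→4
  4='caaa' goto c→5
  5='caaac' goto a→6
  6='caaaca' goto ·  ←P0
  7='a' goto b→8 c→19
  8='ab' goto b→15  ←P1
  9='b' goto b→24  ←P2
  10='cc' goto c→11  ←P6
  11='ccc' goto a→12
  12='ccca' goto b→13
  13='cccab' goto a→14
  14='cccaba' goto ·  ←P3
  15='abb' goto b→16
  16='abbb' goto c→17
  17='abbbc' goto b→18
  18='abbbcb' goto ·  ←P4
  19='ac' goto b→20
  20='acb' goto b→21
  21='acbb' goto c→22
  22='acbbc' goto c→23
  23='acbbcc' goto ·  ←P5
  24='bb' goto c→25
  25='bbc' goto c→26
  26='bbcc' goto ·  ←P7

Failure links (BFS by depth):
  fail(1) 'c': from fail(0)=0 chase 'c': 0 ⇒ 0;  out=∅∪out(0)=∅
  fail(7) 'a': from fail(0)=0 chase 'a': 0 ⇒ 0;  out=∅∪out(0)=∅
  fail(9) 'b': from fail(0)=0 chase 'b': 0 ⇒ 0;  out={2}∪out(0)={2}
  fail(2) 'ca': from fail(1)=0 chase 'a': 0 ⇒ 7;  out=∅∪out(7)=∅
  fail(8) 'ab': from fail(7)=0 chase 'b': 0 ⇒ 9;  out={1}∪out(9)={1,2}
  fail(10) 'cc': from fail(1)=0 chase 'c': 0 ⇒ 1;  out={6}∪out(1)={6}
  fail(19) 'ac': from fail(7)=0 chase 'c': 0 ⇒ 1;  out=∅∪out(1)=∅
  fail(24) 'bb': from fail(9)=0 chase 'b': 0 ⇒ 9;  out=∅∪out(9)={2}
  fail(3) 'caa': from fail(2)=7 chase 'a': 7→0 ⇒ 7;  out=∅∪out(7)=∅
  fail(11) 'ccc': from fail(10)=1 chase 'c': 1 ⇒ 10;  out=∅∪out(10)={6}
  fail(15) 'abb': from fail(8)=9 chase 'b': 9 ⇒ 24;  out=∅∪out(24)={2}
  fail(20) 'acb': from fail(19)=1 chase 'b': 1→0 ⇒ 9;  out=∅∪out(9)={2}
  fail(25) 'bbc': from fail(24)=9 chase 'c': 9→0 ⇒ 1;  out=∅∪out(1)=∅
  fail(4) 'caaa': from fail(3)=7 chase 'a': 7→0 ⇒ 7;  out=∅∪out(7)=∅
  fail(12) 'ccca': from fail(11)=10 chase 'a': 10→1 ⇒ 2;  out=∅∪out(2)=∅
  fail(16) 'abbb': from fail(15)=24 chase 'b': 24→9 ⇒ 24;  out=∅∪out(24)={2}
  fail(21) 'acbb': from fail(20)=9 chase 'b': 9 ⇒ 24;  out=∅∪out(24)={2}
  fail(26) 'bbcc': from fail(25)=1 chase 'c': 1 ⇒ 10;  out={7}∪out(10)={6,7}
  fail(5) 'caaac': from fail(4)=7 chase 'c': 7 ⇒ 19;  out=∅∪out(19)=∅
  fail(13) 'cccab': from fail(12)=2 chase 'b': 2→7 ⇒ 8;  out=∅∪out(8)={1,2}
  fail(17) 'abbbc': from fail(16)=24 chase 'c': 24 ⇒ 25;  out=∅∪out(25)=∅
  fail(22) 'acbbc': from fail(21)=24 chase 'c': 24 ⇒ 25;  out=∅∪out(25)=∅
  fail(6) 'caaaca': from fail(5)=19 chase 'a': 19→1 ⇒ 2;  out={0}∪out(2)={0}
  fail(14) 'cccaba': from fail(13)=8 chase 'a': 8→9→0 ⇒ 7;  out={3}∪out(7)={3}
  fail(18) 'abbbcb': from fail(17)=25 chase 'b': 25→1→0 ⇒ 9;  out={4}∪out(9)={2,4}
  fail(23) 'acbbcc': from fail(22)=25 chase 'c': 25 ⇒ 26;  out={5}∪out(26)={5,6,7}

Text stream:
[0] read 'b'  n0⇒n9  ** P2@[0:0]
[1] read 'c'  n9⇒n1 ·f
[2] read 'c'  n1⇒n10  ** P6@[1:2]
[3] read 'c'  n10⇒n11  ** P6@[2:3]
[4] read 'c'  n11⇒n11 ·f  ** P6@[3:4]
[5] read 'c'  n11⇒n11 ·f  ** P6@[4:5]
[6] read 'a'  n11⇒n12
[7] read 'b'  n12⇒n13  ** P1@[6:7],P2@[7:7]
[8] read 'a'  n13⇒n14  ** P3@[3:8]
[9] read 'a'  n14⇒n7 ·f
[10] read 'b'  n7⇒n8  ** P1@[9:10],P2@[10:10]
[11] read 'c'  n8⇒n1 ·f
[12] read 'c'  n1⇒n10  ** P6@[11:12]
[13] read 'c'  n10⇒n11  ** P6@[12:13]
[14] read 'a'  n11⇒n12
[15] read 'b'  n12⇒n13  ** P1@[14:15],P2@[15:15]
[16] read 'a'  n13⇒n14  ** P3@[11:16]
[17] read 'b'  n14⇒n8 ·f  ** P1@[16:17],P2@[17:17]
[18] read 'c'  n8⇒n1 ·f
[19] read 'c'  n1⇒n10  ** P6@[18:19]
[20] read 'c'  n10⇒n11  ** P6@[19:20]
[21] read 'a'  n11⇒n12
[22] read 'b'  n12⇒n13  ** P1@[21:22],P2@[22:22]
[23] read 'a'  n13⇒n14  ** P3@[18:23]
[24] read 'b'  n14⇒n8 ·f  ** P1@[23:24],P2@[24:24]
[25] read 'a'  n8⇒n7 ·f
[26] read 'a'  n7⇒n7 ·f
[27] read 'b'  n7⇒n8  ** P1@[26:27],P2@[27:27]
[28] read 'a'  n8⇒n7 ·f
[29] read 'b'  n7⇒n8  ** P1@[28:29],P2@[29:29]
[30] read 'b'  n8⇒n15  ** P2@[30:30]

Matches: [[0,2],[2,6],[3,6],[4,6],[5,6],[7,1],[7,2],[8,3],[10,1],[10,2],[12,6],[13,6],[15,1],[15,2],[16,3],[17,1],[17,2],[19,6],[20,6],[22,1],[22,2],[23,3],[24,1],[24,2],[27,1],[27,2],[29,1],[29,2],[30,2]]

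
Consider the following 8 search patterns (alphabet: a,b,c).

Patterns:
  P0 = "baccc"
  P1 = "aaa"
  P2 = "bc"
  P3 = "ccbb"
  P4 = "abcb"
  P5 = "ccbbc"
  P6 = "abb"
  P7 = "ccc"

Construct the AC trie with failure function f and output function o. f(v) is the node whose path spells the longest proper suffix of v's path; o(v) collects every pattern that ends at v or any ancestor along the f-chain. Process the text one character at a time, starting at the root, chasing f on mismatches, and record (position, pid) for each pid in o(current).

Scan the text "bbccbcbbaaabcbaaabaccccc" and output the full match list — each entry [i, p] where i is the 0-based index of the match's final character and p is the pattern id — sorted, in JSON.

Build automaton:
Trie nodes:
  0='ε' goto a→6 b→1 c→10
  1='b' goto a→2 c→9
  2='ba' goto c→3
  3='bac' goto c→4
  4='bacc' goto c→5
  5='baccc' goto ·  [P0 ends]
  6='a' goto a→7 b→14
  7='aa' goto a→8
  8='aaa' goto ·  [P1 ends]
  9='bc' goto ·  [P2 ends]
  10='c' goto c→11
  11='cc' goto b→12 c→19
  12='ccb' goto b→13
  13='ccbb' goto c→17  [P3 ends]
  14='ab' goto b→18 c→15
  15='abc' goto b→16
  16='abcb' goto ·  [P4 ends]
  17='ccbbc' goto ·  [P5 ends]
  18='abb' goto ·  [P6 ends]
  19='ccc' goto ·  [P7 ends]

BFS fail/out derivation:
  fail(1) 'b': from fail(0)=0 chase 'b': 0 ⇒ 0;  out=∅∪out(0)=∅
  fail(6) 'a': from fail(0)=0 chase 'a': 0 ⇒ 0;  out=∅∪out(0)=∅
  fail(10) 'c': from fail(0)=0 chase 'c': 0 ⇒ 0;  out=∅∪out(0)=∅
  fail(2) 'ba': from fail(1)=0 chase 'a': 0 ⇒ 6;  out=∅∪out(6)=∅
  fail(7) 'aa': from fail(6)=0 chase 'a': 0 ⇒ 6;  out=∅∪out(6)=∅
  fail(9) 'bc': from fail(1)=0 chase 'c': 0 ⇒ 10;  out={2}∪out(10)={2}
  fail(11) 'cc': from fail(10)=0 chase 'c': 0 ⇒ 10;  out=∅∪out(10)=∅
  fail(14) 'ab': from fail(6)=0 chase 'b': 0 ⇒ 1;  out=∅∪out(1)=∅
  fail(3) 'bac': from fail(2)=6 chase 'c': 6→0 ⇒ 10;  out=∅∪out(10)=∅
  fail(8) 'aaa': from fail(7)=6 chase 'a': 6 ⇒ 7;  out={1}∪out(7)={1}
  fail(12) 'ccb': from fail(11)=10 chase 'b': 10→0 ⇒ 1;  out=∅∪out(1)=∅
  fail(15) 'abc': from fail(14)=1 chase 'c': 1 ⇒ 9;  out=∅∪out(9)={2}
  fail(18) 'abb': from fail(14)=1 chase 'b': 1→0 ⇒ 1;  out={6}∪out(1)={6}
  fail(19) 'ccc': from fail(11)=10 chase 'c': 10 ⇒ 11;  out={7}∪out(11)={7}
  fail(4) 'bacc': from fail(3)=10 chase 'c': 10 ⇒ 11;  out=∅∪out(11)=∅
  fail(13) 'ccbb': from fail(12)=1 chase 'b': 1→0 ⇒ 1;  out={3}∪out(1)={3}
  fail(16) 'abcb': from fail(15)=9 chase 'b': 9→10→0 ⇒ 1;  out={4}∪out(1)={4}
  fail(5) 'baccc': from fail(4)=11 chase 'c': 11 ⇒ 19;  out={0}∪out(19)={0,7}
  fail(17) 'ccbbc': from fail(13)=1 chase 'c': 1 ⇒ 9;  out={5}∪out(9)={2,5}

Text stream:
[0] read 'b'  n0⇒n1
[1] read 'b'  n1⇒n1 (fail-walked)
[2] read 'c'  n1⇒n9  → match P2@[1:2]
[3] read 'c'  n9⇒n11 (fail-walked)
[4] read 'b'  n11⇒n12
[5] read 'c'  n12⇒n9 (fail-walked)  → match P2@[4:5]
[6] read 'b'  n9⇒n1 (fail-walked)
[7] read 'b'  n1⇒n1 (fail-walked)
[8] read 'a'  n1⇒n2
[9] read 'a'  n2⇒n7 (fail-walked)
[10] read 'a'  n7⇒n8  → match P1@[8:10]
[11] read 'b'  n8⇒n14 (fail-walked)
[12] read 'c'  n14⇒n15  → match P2@[11:12]
[13] read 'b'  n15⇒n16  → match P4@[10:13]
[14] read 'a'  n16⇒n2 (fail-walked)
[15] read 'a'  n2⇒n7 (fail-walked)
[16] read 'a'  n7⇒n8  → match P1@[14:16]
[17] read 'b'  n8⇒n14 (fail-walked)
[18] read 'a'  n14⇒n2 (fail-walked)
[19] read 'c'  n2⇒n3
[20] read 'c'  n3⇒n4
[21] read 'c'  n4⇒n5  → match P0@[17:21],P7@[19:21]
[22] read 'c'  n5⇒n19 (fail-walked)  → match P7@[20:22]
[23] read 'c'  n19⇒n19 (fail-walked)  → match P7@[21:23]

Result: [[2,2],[5,2],[10,1],[12,2],[13,4],[16,1],[21,0],[21,7],[22,7],[23,7]]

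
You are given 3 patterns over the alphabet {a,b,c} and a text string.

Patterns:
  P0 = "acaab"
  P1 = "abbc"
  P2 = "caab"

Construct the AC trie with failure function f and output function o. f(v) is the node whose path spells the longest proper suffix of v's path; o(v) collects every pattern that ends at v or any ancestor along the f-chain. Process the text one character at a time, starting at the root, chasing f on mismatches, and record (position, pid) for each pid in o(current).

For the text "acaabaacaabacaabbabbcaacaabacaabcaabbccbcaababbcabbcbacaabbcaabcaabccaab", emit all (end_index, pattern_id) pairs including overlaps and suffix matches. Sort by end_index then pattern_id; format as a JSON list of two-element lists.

Construct AC machine:
Trie nodes:
  0='ε' goto a→1 c→9
  1='a' goto b→6 c→2
  2='ac' goto a→3
  3='aca' goto a→4
  4='acaa' goto b→5
  5='acaab' goto ·  [P0 ends]
  6='ab' goto b→7
  7='abb' goto c→8
  8='abbc' goto ·  [P1 ends]
  9='c' goto a→10
  10='ca' goto a→11
  11='caa' goto b→12
  12='caab' goto ·  [P2 ends]

Failure links (BFS by depth):
  n1('a'): parent n0 fail=0; on 'a' 0 → fail=0;  out ∅∪∅=∅
  n9('c'): parent n0 fail=0; on 'c' 0 → fail=0;  out ∅∪∅=∅
  n2('ac'): parent n1 fail=0; on 'c' 0 → fail=9;  out ∅∪∅=∅
  n6('ab'): parent n1 fail=0; on 'b' 0 → fail=0;  out ∅∪∅=∅
  n10('ca'): parent n9 fail=0; on 'a' 0 → fail=1;  out ∅∪∅=∅
  n3('aca'): parent n2 fail=9; on 'a' 9 → fail=10;  out ∅∪∅=∅
  n7('abb'): parent n6 fail=0; on 'b' 0 → fail=0;  out ∅∪∅=∅
  n11('caa'): parent n10 fail=1; on 'a' 1→0 → fail=1;  out ∅∪∅=∅
  n4('acaa'): parent n3 fail=10; on 'a' 10 → fail=11;  out ∅∪∅=∅
  n8('abbc'): parent n7 fail=0; on 'c' 0 → fail=9;  out {1}∪∅={1}
  n12('caab'): parent n11 fail=1; on 'b' 1 → fail=6;  out {2}∪∅={2}
  n5('acaab'): parent n4 fail=11; on 'b' 11 → fail=12;  out {0}∪{2}={0,2}

Scan:
i=0 'a': node 0→1
i=1 'c': node 1→2
i=2 'a': node 2→3
i=3 'a': node 3→4
i=4 'b': node 4→5  → match P0@[0:4],P2@[1:4]
i=5 'a': node 5→1 (fail-walked)
i=6 'a': node 1→1 (fail-walked)
i=7 'c': node 1→2
i=8 'a': node 2→3
i=9 'a': node 3→4
i=10 'b': node 4→5  → match P0@[6:10],P2@[7:10]
i=11 'a': node 5→1 (fail-walked)
i=12 'c': node 1→2
i=13 'a': node 2→3
i=14 'a': node 3→4
i=15 'b': node 4→5  → match P0@[11:15],P2@[12:15]
i=16 'b': node 5→7 (fail-walked)
i=17 'a': node 7→1 (fail-walked)
i=18 'b': node 1→6
i=19 'b': node 6→7
i=20 'c': node 7→8  → match P1@[17:20]
i=21 'a': node 8→10 (fail-walked)
i=22 'a': node 10→11
i=23 'c': node 11→2 (fail-walked)
i=24 'a': node 2→3
i=25 'a': node 3→4
i=26 'b': node 4→5  → match P0@[22:26],P2@[23:26]
i=27 'a': node 5→1 (fail-walked)
i=28 'c': node 1→2
i=29 'a': node 2→3
i=30 'a': node 3→4
i=31 'b': node 4→5  → match P0@[27:31],P2@[28:31]
i=32 'c': node 5→9 (fail-walked)
i=33 'a': node 9→10
i=34 'a': node 10→11
i=35 'b': node 11→12  → match P2@[32:35]
i=36 'b': node 12→7 (fail-walked)
i=37 'c': node 7→8  → match P1@[34:37]
i=38 'c': node 8→9 (fail-walked)
i=39 'b': node 9→0 (fail-walked)
i=40 'c': node 0→9
i=41 'a': node 9→10
i=42 'a': node 10→11
i=43 'b': node 11→12  → match P2@[40:43]
i=44 'a': node 12→1 (fail-walked)
i=45 'b': node 1→6
i=46 'b': node 6→7
i=47 'c': node 7→8  → match P1@[44:47]
i=48 'a': node 8→10 (fail-walked)
i=49 'b': node 10→6 (fail-walked)
i=50 'b': node 6→7
i=51 'c': node 7→8  → match P1@[48:51]
i=52 'b': node 8→0 (fail-walked)
i=53 'a': node 0→1
i=54 'c': node 1→2
i=55 'a': node 2→3
i=56 'a': node 3→4
i=57 'b': node 4→5  → match P0@[53:57],P2@[54:57]
i=58 'b': node 5→7 (fail-walked)
i=59 'c': node 7→8  → match P1@[56:59]
i=60 'a': node 8→10 (fail-walked)
i=61 'a': node 10→11
i=62 'b': node 11→12  → match P2@[59:62]
i=63 'c': node 12→9 (fail-walked)
i=64 'a': node 9→10
i=65 'a': node 10→11
i=66 'b': node 11→12  → match P2@[63:66]
i=67 'c': node 12→9 (fail-walked)
i=68 'c': node 9→9 (fail-walked)
i=69 'a': node 9→10
i=70 'a': node 10→11
i=71 'b': node 11→12  → match P2@[68:71]

Matches: [[4,0],[4,2],[10,0],[10,2],[15,0],[15,2],[20,1],[26,0],[26,2],[31,0],[31,2],[35,2],[37,1],[43,2],[47,1],[51,1],[57,0],[57,2],[59,1],[62,2],[66,2],[71,2]]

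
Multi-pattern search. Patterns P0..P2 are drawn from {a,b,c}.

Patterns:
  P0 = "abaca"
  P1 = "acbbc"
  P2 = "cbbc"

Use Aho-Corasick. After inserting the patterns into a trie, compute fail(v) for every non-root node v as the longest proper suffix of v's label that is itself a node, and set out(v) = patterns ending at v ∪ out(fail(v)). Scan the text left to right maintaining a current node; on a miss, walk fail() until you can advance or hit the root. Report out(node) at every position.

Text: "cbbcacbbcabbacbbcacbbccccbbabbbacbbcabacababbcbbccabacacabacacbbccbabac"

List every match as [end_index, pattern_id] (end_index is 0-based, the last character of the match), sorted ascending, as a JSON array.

Construct AC machine:
Trie nodes:
  0='ε' goto a→1 c→10
  1='a' goto b→2 c→6
  2='ab' goto a→3
  3='aba' goto c→4
  4='abac' goto a→5
  5='abaca' goto ·  ←P0
  6='ac' goto b→7
  7='acb' goto b→8
  8='acbb' goto c→9
  9='acbbc' goto ·  ←P1
  10='c' goto b→11
  11='cb' goto b→12
  12='cbb' goto c→13
  13='cbbc' goto ·  ←P2

Failure links (BFS by depth):
  n1('a'): parent n0 fail=0; on 'a' 0 → fail=0;  out ∅∪∅=∅
  n10('c'): parent n0 fail=0; on 'c' 0 → fail=0;  out ∅∪∅=∅
  n2('ab'): parent n1 fail=0; on 'b' 0 → fail=0;  out ∅∪∅=∅
  n6('ac'): parent n1 fail=0; on 'c' 0 → fail=10;  out ∅∪∅=∅
  n11('cb'): parent n10 fail=0; on 'b' 0 → fail=0;  out ∅∪∅=∅
  n3('aba'): parent n2 fail=0; on 'a' 0 → fail=1;  out ∅∪∅=∅
  n7('acb'): parent n6 fail=10; on 'b' 10 → fail=11;  out ∅∪∅=∅
  n12('cbb'): parent n11 fail=0; on 'b' 0 → fail=0;  out ∅∪∅=∅
  n4('abac'): parent n3 fail=1; on 'c' 1 → fail=6;  out ∅∪∅=∅
  n8('acbb'): parent n7 fail=11; on 'b' 11 → fail=12;  out ∅∪∅=∅
  n13('cbbc'): parent n12 fail=0; on 'c' 0 → fail=10;  out {2}∪∅={2}
  n5('abaca'): parent n4 fail=6; on 'a' 6→10→0 → fail=1;  out {0}∪∅={0}
  n9('acbbc'): parent n8 fail=12; on 'c' 12 → fail=13;  out {1}∪{2}={1,2}

Text stream:
pos 0 'c': at 10
pos 1 'b': at 11
pos 2 'b': at 12
pos 3 'c': at 13  → match P2@[0:3]
pos 4 'a': at 1 (fail-walked)
pos 5 'c': at 6
pos 6 'b': at 7
pos 7 'b': at 8
pos 8 'c': at 9  → match P1@[4:8],P2@[5:8]
pos 9 'a': at 1 (fail-walked)
pos 10 'b': at 2
pos 11 'b': at 0 (fail-walked)
pos 12 'a': at 1
pos 13 'c': at 6
pos 14 'b': at 7
pos 15 'b': at 8
pos 16 'c': at 9  → match P1@[12:16],P2@[13:16]
pos 17 'a': at 1 (fail-walked)
pos 18 'c': at 6
pos 19 'b': at 7
pos 20 'b': at 8
pos 21 'c': at 9  → match P1@[17:21],P2@[18:21]
pos 22 'c': at 10 (fail-walked)
pos 23 'c': at 10 (fail-walked)
pos 24 'c': at 10 (fail-walked)
pos 25 'b': at 11
pos 26 'b': at 12
pos 27 'a': at 1 (fail-walked)
pos 28 'b': at 2
pos 29 'b': at 0 (fail-walked)
pos 30 'b': at 0
pos 31 'a': at 1
pos 32 'c': at 6
pos 33 'b': at 7
pos 34 'b': at 8
pos 35 'c': at 9  → match P1@[31:35],P2@[32:35]
pos 36 'a': at 1 (fail-walked)
pos 37 'b': at 2
pos 38 'a': at 3
pos 39 'c': at 4
pos 40 'a': at 5  → match P0@[36:40]
pos 41 'b': at 2 (fail-walked)
pos 42 'a': at 3
pos 43 'b': at 2 (fail-walked)
pos 44 'b': at 0 (fail-walked)
pos 45 'c': at 10
pos 46 'b': at 11
pos 47 'b': at 12
pos 48 'c': at 13  → match P2@[45:48]
pos 49 'c': at 10 (fail-walked)
pos 50 'a': at 1 (fail-walked)
pos 51 'b': at 2
pos 52 'a': at 3
pos 53 'c': at 4
pos 54 'a': at 5  → match P0@[50:54]
pos 55 'c': at 6 (fail-walked)
pos 56 'a': at 1 (fail-walked)
pos 57 'b': at 2
pos 58 'a': at 3
pos 59 'c': at 4
pos 60 'a': at 5  → match P0@[56:60]
pos 61 'c': at 6 (fail-walked)
pos 62 'b': at 7
pos 63 'b': at 8
pos 64 'c': at 9  → match P1@[60:64],P2@[61:64]
pos 65 'c': at 10 (fail-walked)
pos 66 'b': at 11
pos 67 'a': at 1 (fail-walked)
pos 68 'b': at 2
pos 69 'a': at 3
pos 70 'c': at 4

Matches: [[3,2],[8,1],[8,2],[16,1],[16,2],[21,1],[21,2],[35,1],[35,2],[40,0],[48,2],[54,0],[60,0],[64,1],[64,2]]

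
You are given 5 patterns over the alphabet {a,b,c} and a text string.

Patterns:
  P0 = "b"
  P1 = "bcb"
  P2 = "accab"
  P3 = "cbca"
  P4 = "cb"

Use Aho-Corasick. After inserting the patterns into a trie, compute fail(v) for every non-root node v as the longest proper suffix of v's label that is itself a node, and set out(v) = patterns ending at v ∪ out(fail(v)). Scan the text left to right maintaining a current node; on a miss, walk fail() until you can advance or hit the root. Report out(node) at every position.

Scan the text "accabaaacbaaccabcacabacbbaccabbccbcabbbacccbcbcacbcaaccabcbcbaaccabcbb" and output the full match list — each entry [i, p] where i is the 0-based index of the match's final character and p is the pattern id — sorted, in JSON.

Construct AC machine:
Trie nodes:
  0='ε' goto a→4 b→1 c→9
  1='b' goto c→2  ←P0
  2='bc' goto b→3
  3='bcb' goto ·  ←P1
  4='a' goto c→5
  5='ac' goto c→6
  6='acc' goto a→7
  7='acca' goto b→8
  8='accab' goto ·  ←P2
  9='c' goto b→10
  10='cb' goto c→11  ←P4
  11='cbc' goto a→12
  12='cbca' goto ·  ←P3

Failure links (BFS by depth):
  fail(1) 'b': from fail(0)=0 chase 'b': 0 ⇒ 0;  out={0}∪out(0)={0}
  fail(4) 'a': from fail(0)=0 chase 'a': 0 ⇒ 0;  out=∅∪out(0)=∅
  fail(9) 'c': from fail(0)=0 chase 'c': 0 ⇒ 0;  out=∅∪out(0)=∅
  fail(2) 'bc': from fail(1)=0 chase 'c': 0 ⇒ 9;  out=∅∪out(9)=∅
  fail(5) 'ac': from fail(4)=0 chase 'c': 0 ⇒ 9;  out=∅∪out(9)=∅
  fail(10) 'cb': from fail(9)=0 chase 'b': 0 ⇒ 1;  out={4}∪out(1)={0,4}
  fail(3) 'bcb': from fail(2)=9 chase 'b': 9 ⇒ 10;  out={1}∪out(10)={0,1,4}
  fail(6) 'acc': from fail(5)=9 chase 'c': 9→0 ⇒ 9;  out=∅∪out(9)=∅
  fail(11) 'cbc': from fail(10)=1 chase 'c': 1 ⇒ 2;  out=∅∪out(2)=∅
  fail(7) 'acca': from fail(6)=9 chase 'a': 9→0 ⇒ 4;  out=∅∪out(4)=∅
  fail(12) 'cbca': from fail(11)=2 chase 'a': 2→9→0 ⇒ 4;  out={3}∪out(4)={3}
  fail(8) 'accab': from fail(7)=4 chase 'b': 4→0 ⇒ 1;  out={2}∪out(1)={0,2}

Scan:
pos 0 'a': at 4
pos 1 'c': at 5
pos 2 'c': at 6
pos 3 'a': at 7
pos 4 'b': at 8  emit P0@[4:4],P2@[0:4]
pos 5 'a': at 4 (fail-walked)
pos 6 'a': at 4 (fail-walked)
pos 7 'a': at 4 (fail-walked)
pos 8 'c': at 5
pos 9 'b': at 10 (fail-walked)  emit P0@[9:9],P4@[8:9]
pos 10 'a': at 4 (fail-walked)
pos 11 'a': at 4 (fail-walked)
pos 12 'c': at 5
pos 13 'c': at 6
pos 14 'a': at 7
pos 15 'b': at 8  emit P0@[15:15],P2@[11:15]
pos 16 'c': at 2 (fail-walked)
pos 17 'a': at 4 (fail-walked)
pos 18 'c': at 5
pos 19 'a': at 4 (fail-walked)
pos 20 'b': at 1 (fail-walked)  emit P0@[20:20]
pos 21 'a': at 4 (fail-walked)
pos 22 'c': at 5
pos 23 'b': at 10 (fail-walked)  emit P0@[23:23],P4@[22:23]
pos 24 'b': at 1 (fail-walked)  emit P0@[24:24]
pos 25 'a': at 4 (fail-walked)
pos 26 'c': at 5
pos 27 'c': at 6
pos 28 'a': at 7
pos 29 'b': at 8  emit P0@[29:29],P2@[25:29]
pos 30 'b': at 1 (fail-walked)  emit P0@[30:30]
pos 31 'c': at 2
pos 32 'c': at 9 (fail-walked)
pos 33 'b': at 10  emit P0@[33:33],P4@[32:33]
pos 34 'c': at 11
pos 35 'a': at 12  emit P3@[32:35]
pos 36 'b': at 1 (fail-walked)  emit P0@[36:36]
pos 37 'b': at 1 (fail-walked)  emit P0@[37:37]
pos 38 'b': at 1 (fail-walked)  emit P0@[38:38]
pos 39 'a': at 4 (fail-walked)
pos 40 'c': at 5
pos 41 'c': at 6
pos 42 'c': at 9 (fail-walked)
pos 43 'b': at 10  emit P0@[43:43],P4@[42:43]
pos 44 'c': at 11
pos 45 'b': at 3 (fail-walked)  emit P0@[45:45],P1@[43:45],P4@[44:45]
pos 46 'c': at 11 (fail-walked)
pos 47 'a': at 12  emit P3@[44:47]
pos 48 'c': at 5 (fail-walked)
pos 49 'b': at 10 (fail-walked)  emit P0@[49:49],P4@[48:49]
pos 50 'c': at 11
pos 51 'a': at 12  emit P3@[48:51]
pos 52 'a': at 4 (fail-walked)
pos 53 'c': at 5
pos 54 'c': at 6
pos 55 'a': at 7
pos 56 'b': at 8  emit P0@[56:56],P2@[52:56]
pos 57 'c': at 2 (fail-walked)
pos 58 'b': at 3  emit P0@[58:58],P1@[56:58],P4@[57:58]
pos 59 'c': at 11 (fail-walked)
pos 60 'b': at 3 (fail-walked)  emit P0@[60:60],P1@[58:60],P4@[59:60]
pos 61 'a': at 4 (fail-walked)
pos 62 'a': at 4 (fail-walked)
pos 63 'c': at 5
pos 64 'c': at 6
pos 65 'a': at 7
pos 66 'b': at 8  emit P0@[66:66],P2@[62:66]
pos 67 'c': at 2 (fail-walked)
pos 68 'b': at 3  emit P0@[68:68],P1@[66:68],P4@[67:68]
pos 69 'b': at 1 (fail-walked)  emit P0@[69:69]

Result: [[4,0],[4,2],[9,0],[9,4],[15,0],[15,2],[20,0],[23,0],[23,4],[24,0],[29,0],[29,2],[30,0],[33,0],[33,4],[35,3],[36,0],[37,0],[38,0],[43,0],[43,4],[45,0],[45,1],[45,4],[47,3],[49,0],[49,4],[51,3],[56,0],[56,2],[58,0],[58,1],[58,4],[60,0],[60,1],[60,4],[66,0],[66,2],[68,0],[68,1],[68,4],[69,0]]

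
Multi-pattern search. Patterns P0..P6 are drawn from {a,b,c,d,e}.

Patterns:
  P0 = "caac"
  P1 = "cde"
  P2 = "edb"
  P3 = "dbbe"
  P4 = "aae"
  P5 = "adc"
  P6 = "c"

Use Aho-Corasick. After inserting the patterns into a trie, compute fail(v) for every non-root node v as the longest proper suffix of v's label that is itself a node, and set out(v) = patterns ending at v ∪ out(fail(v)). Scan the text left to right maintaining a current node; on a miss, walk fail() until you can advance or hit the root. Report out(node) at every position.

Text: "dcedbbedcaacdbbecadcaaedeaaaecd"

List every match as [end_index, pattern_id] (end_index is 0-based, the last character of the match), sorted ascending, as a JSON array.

Construct AC machine:
Trie nodes:
  n0 'ε': a→14 c→1 d→10 e→7
  n1 'c': a→2 d→5  ←P6
  n2 'ca': a→3
  n3 'caa': c→4
  n4 'caac': ·  ←P0
  n5 'cd': e→6
  n6 'cde': ·  ←P1
  n7 'e': d→8
  n8 'ed': b→9
  n9 'edb': ·  ←P2
  n10 'd': b→11
  n11 'db': b→12
  n12 'dbb': e→13
  n13 'dbbe': ·  ←P3
  n14 'a': a→15 d→17
  n15 'aa': e→16
  n16 'aae': ·  ←P4
  n17 'ad': c→18
  n18 'adc': ·  ←P5

Failure links (BFS by depth):
  n1('c'): parent n0 fail=0; on 'c' 0 → fail=0;  out {6}∪∅={6}
  n7('e'): parent n0 fail=0; on 'e' 0 → fail=0;  out ∅∪∅=∅
  n10('d'): parent n0 fail=0; on 'd' 0 → fail=0;  out ∅∪∅=∅
  n14('a'): parent n0 fail=0; on 'a' 0 → fail=0;  out ∅∪∅=∅
  n2('ca'): parent n1 fail=0; on 'a' 0 → fail=14;  out ∅∪∅=∅
  n5('cd'): parent n1 fail=0; on 'd' 0 → fail=10;  out ∅∪∅=∅
  n8('ed'): parent n7 fail=0; on 'd' 0 → fail=10;  out ∅∪∅=∅
  n11('db'): parent n10 fail=0; on 'b' 0 → fail=0;  out ∅∪∅=∅
  n15('aa'): parent n14 fail=0; on 'a' 0 → fail=14;  out ∅∪∅=∅
  n17('ad'): parent n14 fail=0; on 'd' 0 → fail=10;  out ∅∪∅=∅
  n3('caa'): parent n2 fail=14; on 'a' 14 → fail=15;  out ∅∪∅=∅
  n6('cde'): parent n5 fail=10; on 'e' 10→0 → fail=7;  out {1}∪∅={1}
  n9('edb'): parent n8 fail=10; on 'b' 10 → fail=11;  out {2}∪∅={2}
  n12('dbb'): parent n11 fail=0; on 'b' 0 → fail=0;  out ∅∪∅=∅
  n16('aae'): parent n15 fail=14; on 'e' 14→0 → fail=7;  out {4}∪∅={4}
  n18('adc'): parent n17 fail=10; on 'c' 10→0 → fail=1;  out {5}∪{6}={5,6}
  n4('caac'): parent n3 fail=15; on 'c' 15→14→0 → fail=1;  out {0}∪{6}={0,6}
  n13('dbbe'): parent n12 fail=0; on 'e' 0 → fail=7;  out {3}∪∅={3}

Run:
pos 0 'd': at 10
pos 1 'c': at 1 (fail-walked)  emit P6@[1:1]
pos 2 'e': at 7 (fail-walked)
pos 3 'd': at 8
pos 4 'b': at 9  emit P2@[2:4]
pos 5 'b': at 12 (fail-walked)
pos 6 'e': at 13  emit P3@[3:6]
pos 7 'd': at 8 (fail-walked)
pos 8 'c': at 1 (fail-walked)  emit P6@[8:8]
pos 9 'a': at 2
pos 10 'a': at 3
pos 11 'c': at 4  emit P0@[8:11],P6@[11:11]
pos 12 'd': at 5 (fail-walked)
pos 13 'b': at 11 (fail-walked)
pos 14 'b': at 12
pos 15 'e': at 13  emit P3@[12:15]
pos 16 'c': at 1 (fail-walked)  emit P6@[16:16]
pos 17 'a': at 2
pos 18 'd': at 17 (fail-walked)
pos 19 'c': at 18  emit P5@[17:19],P6@[19:19]
pos 20 'a': at 2 (fail-walked)
pos 21 'a': at 3
pos 22 'e': at 16 (fail-walked)  emit P4@[20:22]
pos 23 'd': at 8 (fail-walked)
pos 24 'e': at 7 (fail-walked)
pos 25 'a': at 14 (fail-walked)
pos 26 'a': at 15
pos 27 'a': at 15 (fail-walked)
pos 28 'e': at 16  emit P4@[26:28]
pos 29 'c': at 1 (fail-walked)  emit P6@[29:29]
pos 30 'd': at 5

Result: [[1,6],[4,2],[6,3],[8,6],[11,0],[11,6],[15,3],[16,6],[19,5],[19,6],[22,4],[28,4],[29,6]]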